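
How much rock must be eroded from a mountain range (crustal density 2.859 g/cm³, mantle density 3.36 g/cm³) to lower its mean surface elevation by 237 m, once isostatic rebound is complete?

Net drop Δ = e − u = e − e ρ_c/ρ_m = e (ρ_m − ρ_c)/ρ_m.
e = Δ ρ_m/(ρ_m − ρ_c) = 237 m × 3.36/0.501 = 1590 m.

1590 m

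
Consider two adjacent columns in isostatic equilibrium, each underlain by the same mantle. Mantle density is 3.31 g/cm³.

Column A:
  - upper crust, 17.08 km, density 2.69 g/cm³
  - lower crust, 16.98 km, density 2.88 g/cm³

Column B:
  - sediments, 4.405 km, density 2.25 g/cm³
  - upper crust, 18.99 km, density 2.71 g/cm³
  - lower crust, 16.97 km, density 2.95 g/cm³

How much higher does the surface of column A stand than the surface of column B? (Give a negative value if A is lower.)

−1.29 km

For any compensation level in the mantle, the mantle terms cancel and isostasy reduces to e = (Σt_A − Σt_B) − (Σ(ρt)_A − Σ(ρt)_B) / ρ_m.
Σt_A = 34.06 km; Σt_B = 40.365 km; Σ(ρt)_A = 94.8476; Σ(ρt)_B = 111.43565 (in km·g/cm³).
e = (34.06 − 40.365) − (94.8476 − 111.43565) / 3.31 = −1.29 km.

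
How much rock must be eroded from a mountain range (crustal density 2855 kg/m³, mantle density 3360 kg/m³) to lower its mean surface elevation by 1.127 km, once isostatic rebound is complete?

7.5 km

Net drop Δ = e − u = e − e ρ_c/ρ_m = e (ρ_m − ρ_c)/ρ_m.
e = Δ ρ_m/(ρ_m − ρ_c) = 1.127 km × 3360/505 = 7.5 km.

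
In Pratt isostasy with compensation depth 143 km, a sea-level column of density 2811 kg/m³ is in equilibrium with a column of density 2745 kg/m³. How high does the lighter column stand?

3.44 km

ρ_ref D = ρ (D + h) → h = D (ρ_ref − ρ)/ρ.
h = 143 km × (2811 − 2745)/2745 = 3.44 km.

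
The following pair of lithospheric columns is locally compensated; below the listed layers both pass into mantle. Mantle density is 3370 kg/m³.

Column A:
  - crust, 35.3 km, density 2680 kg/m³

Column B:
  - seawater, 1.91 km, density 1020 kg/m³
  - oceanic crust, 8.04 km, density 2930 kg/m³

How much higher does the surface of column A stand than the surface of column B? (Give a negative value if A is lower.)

4.85 km

For any compensation level in the mantle, the mantle terms cancel and isostasy reduces to e = (Σt_A − Σt_B) − (Σ(ρt)_A − Σ(ρt)_B) / ρ_m.
Σt_A = 35.3 km; Σt_B = 9.95 km; Σ(ρt)_A = 94604; Σ(ρt)_B = 25505.4 (in km·kg/m³).
e = (35.3 − 9.95) − (94604 − 25505.4) / 3370 = 4.85 km.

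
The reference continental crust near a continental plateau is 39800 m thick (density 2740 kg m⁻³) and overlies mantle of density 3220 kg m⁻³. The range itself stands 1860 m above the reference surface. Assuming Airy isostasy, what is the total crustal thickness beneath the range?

Root depth r = h ρ_c / (ρ_m − ρ_c) = 1860 m × 2740 / 480 = 10620 m.
Total thickness = T + h + r = 39800 m + 1860 m + 10620 m = 52300 m.

52300 m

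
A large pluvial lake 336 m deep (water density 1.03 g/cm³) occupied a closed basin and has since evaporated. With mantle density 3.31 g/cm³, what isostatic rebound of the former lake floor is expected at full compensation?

u = d ρ_w/ρ_m = 336 m × 1.03/3.31 = 105 m.

105 m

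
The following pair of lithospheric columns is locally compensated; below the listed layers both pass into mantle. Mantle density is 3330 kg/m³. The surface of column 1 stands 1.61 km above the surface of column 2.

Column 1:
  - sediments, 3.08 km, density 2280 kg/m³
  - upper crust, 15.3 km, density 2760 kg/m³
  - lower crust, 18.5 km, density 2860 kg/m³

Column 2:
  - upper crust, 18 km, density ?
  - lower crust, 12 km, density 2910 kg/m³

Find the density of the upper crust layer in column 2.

2760 kg/m³

Take the compensation level at the base of the deeper column (depth z_c below the surface of column 1) and equate Σ ρ_i t_i down to z_c; mantle fills any gap and the z_c terms cancel.
Column 1: 3.08×2280 + 15.3×2760 + 18.5×2860 + (z_c − 36.88)×3330
Column 2: 1.61×0 + 18×ρ + 12×2910 + (z_c − 1.61 − 30)×3330
The z_c×3330 term appears on both sides and cancels. Collect the known terms of each column as K = Σ(ρt)_known − 3330 × (depth of known layers): K_1 = 102160.4 − 3330×36.88 = −20650; K_2 = 34920 − 3330×(1.61 + 30) = −70341.3.
Balance: K_1 = K_2 + 18×ρ, so ρ = (K_1 − K_2)/18 = 49691.3/18 = 2760 kg/m³.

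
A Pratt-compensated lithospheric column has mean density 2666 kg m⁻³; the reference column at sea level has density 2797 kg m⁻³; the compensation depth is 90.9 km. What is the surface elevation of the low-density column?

4.47 km

ρ_ref D = ρ (D + h) → h = D (ρ_ref − ρ)/ρ.
h = 90.9 km × (2797 − 2666)/2666 = 4.47 km.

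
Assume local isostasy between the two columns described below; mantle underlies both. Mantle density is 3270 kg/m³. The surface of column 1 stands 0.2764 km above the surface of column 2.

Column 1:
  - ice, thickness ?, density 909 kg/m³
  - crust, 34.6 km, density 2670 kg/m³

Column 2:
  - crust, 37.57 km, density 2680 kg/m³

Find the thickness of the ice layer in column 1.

0.978 km

Take the compensation level at the base of the deeper column (depth z_c below the surface of column 1) and equate Σ ρ_i t_i down to z_c; mantle fills any gap and the z_c terms cancel.
Column 1: x×909 + 34.6×2670 + (z_c − 34.6 − x)×3270
Column 2: 0.2764×0 + 37.57×2680 + (z_c − 0.2764 − 37.57)×3270
The z_c×3270 term appears on both sides and cancels. Collect the known terms of each column as K = Σ(ρt)_known − 3270 × (depth of known layers): K_1 = 92382 − 3270×34.6 = −20760; K_2 = 100687.6 − 3270×(0.2764 + 37.57) = −23070.128.
Balance: K_1 − x×(3270 − 909) = K_2, so x = (K_1 − K_2)/(3270 − 909) = 2310.13/2361 = 0.978 km.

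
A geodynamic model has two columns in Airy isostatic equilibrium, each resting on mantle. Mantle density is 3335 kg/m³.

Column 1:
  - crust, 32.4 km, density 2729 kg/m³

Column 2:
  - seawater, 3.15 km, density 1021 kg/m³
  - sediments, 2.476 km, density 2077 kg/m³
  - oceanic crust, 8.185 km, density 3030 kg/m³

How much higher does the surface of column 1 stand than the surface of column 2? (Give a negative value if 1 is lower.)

2.02 km

For any compensation level in the mantle, the mantle terms cancel and isostasy reduces to e = (Σt_1 − Σt_2) − (Σ(ρt)_1 − Σ(ρt)_2) / ρ_m.
Σt_1 = 32.4 km; Σt_2 = 13.811 km; Σ(ρt)_1 = 88419.6; Σ(ρt)_2 = 33159.352 (in km·kg/m³).
e = (32.4 − 13.811) − (88419.6 − 33159.352) / 3335 = 2.02 km.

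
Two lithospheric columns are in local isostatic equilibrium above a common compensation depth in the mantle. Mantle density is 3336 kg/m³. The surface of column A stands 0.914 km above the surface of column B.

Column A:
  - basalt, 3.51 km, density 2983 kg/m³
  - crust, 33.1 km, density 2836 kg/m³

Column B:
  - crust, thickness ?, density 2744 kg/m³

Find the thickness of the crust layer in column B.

24.9 km

Take the compensation level at the base of the deeper column (depth z_c below the surface of column A) and equate Σ ρ_i t_i down to z_c; mantle fills any gap and the z_c terms cancel.
Column A: 3.51×2983 + 33.1×2836 + (z_c − 36.61)×3336
Column B: 0.914×0 + x×2744 + (z_c − 0.914 − 0 − x)×3336
The z_c×3336 term appears on both sides and cancels. Collect the known terms of each column as K = Σ(ρt)_known − 3336 × (depth of known layers): K_A = 104341.93 − 3336×36.61 = −17789.03; K_B = 0 − 3336×(0.914 + 0) = −3049.104.
Balance: K_A = K_B − x×(3336 − 2744), so x = (K_B − K_A)/(3336 − 2744) = 14739.9/592 = 24.9 km.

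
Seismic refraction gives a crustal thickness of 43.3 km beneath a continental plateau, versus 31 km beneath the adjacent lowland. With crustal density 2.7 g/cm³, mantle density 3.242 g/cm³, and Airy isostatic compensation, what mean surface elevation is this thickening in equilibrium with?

Excess crust Δ = 43.3 km − 31 km = 12.3 km, split between elevation h and root r with h + r = Δ.
Airy balance ρ_c h = (ρ_m − ρ_c) r gives r = h ρ_c/(ρ_m − ρ_c), so h (1 + ρ_c/(ρ_m − ρ_c)) = Δ, i.e. h = Δ (ρ_m − ρ_c)/ρ_m.
h = 12.3 km × 0.542/3.242 = 2.06 km.

2.06 km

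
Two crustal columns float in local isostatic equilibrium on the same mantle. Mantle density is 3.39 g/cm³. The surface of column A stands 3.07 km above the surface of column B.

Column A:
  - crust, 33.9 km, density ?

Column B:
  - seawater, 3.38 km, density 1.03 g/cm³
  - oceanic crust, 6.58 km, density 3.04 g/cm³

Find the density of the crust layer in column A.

Take the compensation level at the base of the deeper column (depth z_c below the surface of column A) and equate Σ ρ_i t_i down to z_c; mantle fills any gap and the z_c terms cancel.
Column A: 33.9×ρ + (z_c − 33.9)×3.39
Column B: 3.07×0 + 3.38×1.03 + 6.58×3.04 + (z_c − 3.07 − 9.96)×3.39
The z_c×3.39 term appears on both sides and cancels. Collect the known terms of each column as K = Σ(ρt)_known − 3.39 × (depth of known layers): K_A = 0 − 3.39×33.9 = −114.921; K_B = 23.4846 − 3.39×(3.07 + 9.96) = −20.6871.
Balance: K_A + 33.9×ρ = K_B, so ρ = (K_B − K_A)/33.9 = 94.2339/33.9 = 2.78 g/cm³.

2.78 g/cm³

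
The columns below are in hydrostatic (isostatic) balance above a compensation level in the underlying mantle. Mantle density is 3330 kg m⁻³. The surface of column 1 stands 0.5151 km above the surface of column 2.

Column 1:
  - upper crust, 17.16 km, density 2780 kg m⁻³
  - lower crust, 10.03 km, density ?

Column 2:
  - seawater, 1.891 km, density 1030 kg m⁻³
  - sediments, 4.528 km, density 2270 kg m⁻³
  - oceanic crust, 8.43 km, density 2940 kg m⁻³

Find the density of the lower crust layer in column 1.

Take the compensation level at the base of the deeper column (depth z_c below the surface of column 1) and equate Σ ρ_i t_i down to z_c; mantle fills any gap and the z_c terms cancel.
Column 1: 17.16×2780 + 10.03×ρ + (z_c − 27.19)×3330
Column 2: 0.5151×0 + 1.891×1030 + 4.528×2270 + 8.43×2940 + (z_c − 0.5151 − 14.849)×3330
The z_c×3330 term appears on both sides and cancels. Collect the known terms of each column as K = Σ(ρt)_known − 3330 × (depth of known layers): K_1 = 47704.8 − 3330×27.19 = −42837.9; K_2 = 37010.49 − 3330×(0.5151 + 14.849) = −14151.963.
Balance: K_1 + 10.03×ρ = K_2, so ρ = (K_2 − K_1)/10.03 = 28685.9/10.03 = 2860 kg m⁻³.

2860 kg m⁻³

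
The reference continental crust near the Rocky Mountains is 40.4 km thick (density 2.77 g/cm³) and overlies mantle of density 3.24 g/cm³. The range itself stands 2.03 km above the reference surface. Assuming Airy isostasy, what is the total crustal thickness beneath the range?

54.4 km

Root depth r = h ρ_c / (ρ_m − ρ_c) = 2.03 km × 2.77 / 0.47 = 11.96 km.
Total thickness = T + h + r = 40.4 km + 2.03 km + 11.96 km = 54.4 km.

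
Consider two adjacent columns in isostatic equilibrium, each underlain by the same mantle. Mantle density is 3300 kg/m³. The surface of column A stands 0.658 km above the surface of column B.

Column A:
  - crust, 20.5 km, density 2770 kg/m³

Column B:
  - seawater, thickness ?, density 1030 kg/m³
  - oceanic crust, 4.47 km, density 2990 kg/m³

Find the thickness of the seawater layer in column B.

3.22 km

Take the compensation level at the base of the deeper column (depth z_c below the surface of column A) and equate Σ ρ_i t_i down to z_c; mantle fills any gap and the z_c terms cancel.
Column A: 20.5×2770 + (z_c − 20.5)×3300
Column B: 0.658×0 + x×1030 + 4.47×2990 + (z_c − 0.658 − 4.47 − x)×3300
The z_c×3300 term appears on both sides and cancels. Collect the known terms of each column as K = Σ(ρt)_known − 3300 × (depth of known layers): K_A = 56785 − 3300×20.5 = −10865; K_B = 13365.3 − 3300×(0.658 + 4.47) = −3557.1.
Balance: K_A = K_B − x×(3300 − 1030), so x = (K_B − K_A)/(3300 − 1030) = 7307.9/2270 = 3.22 km.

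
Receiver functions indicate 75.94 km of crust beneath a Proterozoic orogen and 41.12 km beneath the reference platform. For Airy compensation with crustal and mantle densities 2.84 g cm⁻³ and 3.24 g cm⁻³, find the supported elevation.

Excess crust Δ = 75.94 km − 41.12 km = 34.82 km, split between elevation h and root r with h + r = Δ.
Airy balance ρ_c h = (ρ_m − ρ_c) r gives r = h ρ_c/(ρ_m − ρ_c), so h (1 + ρ_c/(ρ_m − ρ_c)) = Δ, i.e. h = Δ (ρ_m − ρ_c)/ρ_m.
h = 34.82 km × 0.4/3.24 = 4.3 km.

4.3 km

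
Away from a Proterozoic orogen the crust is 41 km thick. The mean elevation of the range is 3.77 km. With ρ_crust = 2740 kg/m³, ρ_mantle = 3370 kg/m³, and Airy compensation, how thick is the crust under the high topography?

61.2 km

Root depth r = h ρ_c / (ρ_m − ρ_c) = 3.77 km × 2740 / 630 = 16.4 km.
Total thickness = T + h + r = 41 km + 3.77 km + 16.4 km = 61.2 km.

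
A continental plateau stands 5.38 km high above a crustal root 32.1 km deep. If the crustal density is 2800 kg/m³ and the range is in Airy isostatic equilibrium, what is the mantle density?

Airy balance: ρ_c h = (ρ_m − ρ_c) r → ρ_m = ρ_c (1 + h/r).
ρ_m = 2800 × (1 + 5.38 km/32.1 km) = 3270 kg/m³.

3270 kg/m³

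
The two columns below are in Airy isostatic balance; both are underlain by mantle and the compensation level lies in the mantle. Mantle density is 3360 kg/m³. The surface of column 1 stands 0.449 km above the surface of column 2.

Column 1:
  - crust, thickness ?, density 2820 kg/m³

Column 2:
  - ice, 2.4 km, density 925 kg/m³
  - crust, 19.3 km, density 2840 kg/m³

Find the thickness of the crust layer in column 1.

32.2 km

Take the compensation level at the base of the deeper column (depth z_c below the surface of column 1) and equate Σ ρ_i t_i down to z_c; mantle fills any gap and the z_c terms cancel.
Column 1: x×2820 + (z_c − 0 − x)×3360
Column 2: 0.449×0 + 2.4×925 + 19.3×2840 + (z_c − 0.449 − 21.7)×3360
The z_c×3360 term appears on both sides and cancels. Collect the known terms of each column as K = Σ(ρt)_known − 3360 × (depth of known layers): K_1 = 0 − 3360×0 = 0; K_2 = 57032 − 3360×(0.449 + 21.7) = −17388.64.
Balance: K_1 − x×(3360 − 2820) = K_2, so x = (K_1 − K_2)/(3360 − 2820) = 17388.6/540 = 32.2 km.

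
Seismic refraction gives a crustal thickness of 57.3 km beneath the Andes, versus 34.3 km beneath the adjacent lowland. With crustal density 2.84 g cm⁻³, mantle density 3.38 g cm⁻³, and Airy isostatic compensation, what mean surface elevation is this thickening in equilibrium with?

Excess crust Δ = 57.3 km − 34.3 km = 23 km, split between elevation h and root r with h + r = Δ.
Airy balance ρ_c h = (ρ_m − ρ_c) r gives r = h ρ_c/(ρ_m − ρ_c), so h (1 + ρ_c/(ρ_m − ρ_c)) = Δ, i.e. h = Δ (ρ_m − ρ_c)/ρ_m.
h = 23 km × 0.54/3.38 = 3.67 km.

3.67 km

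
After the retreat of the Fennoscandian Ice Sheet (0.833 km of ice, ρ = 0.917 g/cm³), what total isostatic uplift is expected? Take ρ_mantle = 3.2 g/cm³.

0.239 km

Removing the load lets mantle flow back in; uplift u satisfies ρ_ice t = ρ_m u.
u = t ρ_ice/ρ_m = 0.833 km × 0.917/3.2 = 0.239 km.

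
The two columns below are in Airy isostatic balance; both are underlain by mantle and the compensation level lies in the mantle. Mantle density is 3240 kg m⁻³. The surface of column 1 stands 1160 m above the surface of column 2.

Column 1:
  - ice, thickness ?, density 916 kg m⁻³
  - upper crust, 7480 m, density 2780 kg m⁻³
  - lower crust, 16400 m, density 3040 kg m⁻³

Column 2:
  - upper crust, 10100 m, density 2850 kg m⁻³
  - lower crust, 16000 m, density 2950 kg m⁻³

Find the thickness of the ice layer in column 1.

2420 m

Take the compensation level at the base of the deeper column (depth z_c below the surface of column 1) and equate Σ ρ_i t_i down to z_c; mantle fills any gap and the z_c terms cancel.
Column 1: x×916 + 7480×2780 + 16400×3040 + (z_c − 23880 − x)×3240
Column 2: 1160×0 + 10100×2850 + 16000×2950 + (z_c − 1160 − 26100)×3240
The z_c×3240 term appears on both sides and cancels. Collect the known terms of each column as K = Σ(ρt)_known − 3240 × (depth of known layers): K_1 = 70650400 − 3240×23880 = −6720800; K_2 = 75985000 − 3240×(1160 + 26100) = −12337400.
Balance: K_1 − x×(3240 − 916) = K_2, so x = (K_1 − K_2)/(3240 − 916) = 5616600/2324 = 2420 m.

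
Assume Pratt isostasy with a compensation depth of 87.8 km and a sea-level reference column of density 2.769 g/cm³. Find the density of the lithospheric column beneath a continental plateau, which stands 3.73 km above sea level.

2.66 g/cm³

Pratt balance: ρ_ref D = ρ (D + h).
ρ = ρ_ref D/(D + h) = 2.769 × 87.8 km/(87.8 km + 3.73 km) = 2.66 g/cm³.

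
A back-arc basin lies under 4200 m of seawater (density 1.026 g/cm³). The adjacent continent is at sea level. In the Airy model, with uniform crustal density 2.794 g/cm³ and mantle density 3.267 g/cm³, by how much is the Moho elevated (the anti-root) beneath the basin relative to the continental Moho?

15700 m

In Airy isostatic equilibrium: replacing crust with seawater at the top is compensated by replacing crust with mantle at the base: d (ρ_c − ρ_w) = a (ρ_m − ρ_c).
a = d (ρ_c − ρ_w)/(ρ_m − ρ_c) = 4200 m × 1.768/0.473 = 15700 m.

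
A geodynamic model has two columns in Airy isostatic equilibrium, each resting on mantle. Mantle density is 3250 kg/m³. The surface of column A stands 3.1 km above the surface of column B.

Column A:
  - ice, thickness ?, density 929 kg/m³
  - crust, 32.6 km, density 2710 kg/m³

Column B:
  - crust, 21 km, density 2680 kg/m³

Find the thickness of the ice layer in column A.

1.91 km

Take the compensation level at the base of the deeper column (depth z_c below the surface of column A) and equate Σ ρ_i t_i down to z_c; mantle fills any gap and the z_c terms cancel.
Column A: x×929 + 32.6×2710 + (z_c − 32.6 − x)×3250
Column B: 3.1×0 + 21×2680 + (z_c − 3.1 − 21)×3250
The z_c×3250 term appears on both sides and cancels. Collect the known terms of each column as K = Σ(ρt)_known − 3250 × (depth of known layers): K_A = 88346 − 3250×32.6 = −17604; K_B = 56280 − 3250×(3.1 + 21) = −22045.
Balance: K_A − x×(3250 − 929) = K_B, so x = (K_A − K_B)/(3250 − 929) = 4441/2321 = 1.91 km.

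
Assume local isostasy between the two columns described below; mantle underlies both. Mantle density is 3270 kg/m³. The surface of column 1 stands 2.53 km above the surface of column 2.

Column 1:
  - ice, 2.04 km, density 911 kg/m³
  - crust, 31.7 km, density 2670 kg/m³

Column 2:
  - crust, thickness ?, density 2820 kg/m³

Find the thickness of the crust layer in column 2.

34.6 km

Take the compensation level at the base of the deeper column (depth z_c below the surface of column 1) and equate Σ ρ_i t_i down to z_c; mantle fills any gap and the z_c terms cancel.
Column 1: 2.04×911 + 31.7×2670 + (z_c − 33.74)×3270
Column 2: 2.53×0 + x×2820 + (z_c − 2.53 − 0 − x)×3270
The z_c×3270 term appears on both sides and cancels. Collect the known terms of each column as K = Σ(ρt)_known − 3270 × (depth of known layers): K_1 = 86497.44 − 3270×33.74 = −23832.36; K_2 = 0 − 3270×(2.53 + 0) = −8273.1.
Balance: K_1 = K_2 − x×(3270 − 2820), so x = (K_2 − K_1)/(3270 − 2820) = 15559.3/450 = 34.6 km.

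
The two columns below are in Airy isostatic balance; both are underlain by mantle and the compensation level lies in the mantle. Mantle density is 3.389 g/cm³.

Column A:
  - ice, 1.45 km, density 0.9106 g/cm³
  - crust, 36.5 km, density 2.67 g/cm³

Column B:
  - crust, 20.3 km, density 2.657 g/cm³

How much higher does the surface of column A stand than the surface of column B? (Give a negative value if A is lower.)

4.42 km

For any compensation level in the mantle, the mantle terms cancel and isostasy reduces to e = (Σt_A − Σt_B) − (Σ(ρt)_A − Σ(ρt)_B) / ρ_m.
Σt_A = 37.95 km; Σt_B = 20.3 km; Σ(ρt)_A = 98.77537; Σ(ρt)_B = 53.9371 (in km·g/cm³).
e = (37.95 − 20.3) − (98.77537 − 53.9371) / 3.389 = 4.42 km.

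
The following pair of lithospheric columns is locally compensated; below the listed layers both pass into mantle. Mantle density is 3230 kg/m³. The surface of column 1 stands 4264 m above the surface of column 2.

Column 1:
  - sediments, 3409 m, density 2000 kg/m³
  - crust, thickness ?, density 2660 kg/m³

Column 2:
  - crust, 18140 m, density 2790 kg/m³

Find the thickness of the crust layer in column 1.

Take the compensation level at the base of the deeper column (depth z_c below the surface of column 1) and equate Σ ρ_i t_i down to z_c; mantle fills any gap and the z_c terms cancel.
Column 1: 3409×2000 + x×2660 + (z_c − 3409 − x)×3230
Column 2: 4264×0 + 18140×2790 + (z_c − 4264 − 18140)×3230
The z_c×3230 term appears on both sides and cancels. Collect the known terms of each column as K = Σ(ρt)_known − 3230 × (depth of known layers): K_1 = 6818000 − 3230×3409 = −4193070; K_2 = 50610600 − 3230×(4264 + 18140) = −21754320.
Balance: K_1 − x×(3230 − 2660) = K_2, so x = (K_1 − K_2)/(3230 − 2660) = 17561200/570 = 30800 m.

30800 m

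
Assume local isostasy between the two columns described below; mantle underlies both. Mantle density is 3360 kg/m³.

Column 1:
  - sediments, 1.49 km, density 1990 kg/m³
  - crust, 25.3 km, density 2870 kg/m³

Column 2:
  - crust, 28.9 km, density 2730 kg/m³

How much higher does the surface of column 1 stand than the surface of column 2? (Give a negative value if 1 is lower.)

For any compensation level in the mantle, the mantle terms cancel and isostasy reduces to e = (Σt_1 − Σt_2) − (Σ(ρt)_1 − Σ(ρt)_2) / ρ_m.
Σt_1 = 26.79 km; Σt_2 = 28.9 km; Σ(ρt)_1 = 75576.1; Σ(ρt)_2 = 78897 (in km·kg/m³).
e = (26.79 − 28.9) − (75576.1 − 78897) / 3360 = −1.12 km.

−1.12 km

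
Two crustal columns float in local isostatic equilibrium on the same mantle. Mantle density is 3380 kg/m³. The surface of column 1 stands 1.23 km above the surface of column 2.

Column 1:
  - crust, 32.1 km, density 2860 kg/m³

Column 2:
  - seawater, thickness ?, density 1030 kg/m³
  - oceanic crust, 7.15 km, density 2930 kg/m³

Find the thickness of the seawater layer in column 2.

3.96 km

Take the compensation level at the base of the deeper column (depth z_c below the surface of column 1) and equate Σ ρ_i t_i down to z_c; mantle fills any gap and the z_c terms cancel.
Column 1: 32.1×2860 + (z_c − 32.1)×3380
Column 2: 1.23×0 + x×1030 + 7.15×2930 + (z_c − 1.23 − 7.15 − x)×3380
The z_c×3380 term appears on both sides and cancels. Collect the known terms of each column as K = Σ(ρt)_known − 3380 × (depth of known layers): K_1 = 91806 − 3380×32.1 = −16692; K_2 = 20949.5 − 3380×(1.23 + 7.15) = −7374.9.
Balance: K_1 = K_2 − x×(3380 − 1030), so x = (K_2 − K_1)/(3380 − 1030) = 9317.1/2350 = 3.96 km.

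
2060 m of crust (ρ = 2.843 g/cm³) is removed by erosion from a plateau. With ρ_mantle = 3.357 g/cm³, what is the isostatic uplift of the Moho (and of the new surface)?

Unloading: uplift u = e ρ_c/ρ_m = 2060 m × 2.843/3.357 = 1740 m.

1740 m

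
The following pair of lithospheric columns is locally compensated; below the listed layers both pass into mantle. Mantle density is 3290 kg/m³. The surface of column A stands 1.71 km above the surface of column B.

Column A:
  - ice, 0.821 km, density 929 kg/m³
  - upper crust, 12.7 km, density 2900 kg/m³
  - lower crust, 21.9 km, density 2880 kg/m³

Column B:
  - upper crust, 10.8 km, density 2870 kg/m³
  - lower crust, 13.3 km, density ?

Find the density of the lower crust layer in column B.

Take the compensation level at the base of the deeper column (depth z_c below the surface of column A) and equate Σ ρ_i t_i down to z_c; mantle fills any gap and the z_c terms cancel.
Column A: 0.821×929 + 12.7×2900 + 21.9×2880 + (z_c − 35.421)×3290
Column B: 1.71×0 + 10.8×2870 + 13.3×ρ + (z_c − 1.71 − 24.1)×3290
The z_c×3290 term appears on both sides and cancels. Collect the known terms of each column as K = Σ(ρt)_known − 3290 × (depth of known layers): K_A = 100664.709 − 3290×35.421 = −15870.381; K_B = 30996 − 3290×(1.71 + 24.1) = −53918.9.
Balance: K_A = K_B + 13.3×ρ, so ρ = (K_A − K_B)/13.3 = 38048.5/13.3 = 2860 kg/m³.

2860 kg/m³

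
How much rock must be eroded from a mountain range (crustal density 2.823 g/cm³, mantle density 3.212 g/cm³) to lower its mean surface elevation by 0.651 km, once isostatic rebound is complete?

Net drop Δ = e − u = e − e ρ_c/ρ_m = e (ρ_m − ρ_c)/ρ_m.
e = Δ ρ_m/(ρ_m − ρ_c) = 0.651 km × 3.212/0.389 = 5.38 km.

5.38 km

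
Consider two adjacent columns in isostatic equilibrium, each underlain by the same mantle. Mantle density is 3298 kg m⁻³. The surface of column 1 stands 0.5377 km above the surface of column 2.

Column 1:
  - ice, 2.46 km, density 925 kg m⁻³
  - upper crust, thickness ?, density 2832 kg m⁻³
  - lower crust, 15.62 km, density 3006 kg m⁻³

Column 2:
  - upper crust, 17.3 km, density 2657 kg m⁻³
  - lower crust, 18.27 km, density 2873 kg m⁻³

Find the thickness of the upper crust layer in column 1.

Take the compensation level at the base of the deeper column (depth z_c below the surface of column 1) and equate Σ ρ_i t_i down to z_c; mantle fills any gap and the z_c terms cancel.
Column 1: 2.46×925 + x×2832 + 15.62×3006 + (z_c − 18.08 − x)×3298
Column 2: 0.5377×0 + 17.3×2657 + 18.27×2873 + (z_c − 0.5377 − 35.57)×3298
The z_c×3298 term appears on both sides and cancels. Collect the known terms of each column as K = Σ(ρt)_known − 3298 × (depth of known layers): K_1 = 49229.22 − 3298×18.08 = −10398.62; K_2 = 98455.81 − 3298×(0.5377 + 35.57) = −20627.3846.
Balance: K_1 − x×(3298 − 2832) = K_2, so x = (K_1 − K_2)/(3298 − 2832) = 10228.8/466 = 22 km.

22 km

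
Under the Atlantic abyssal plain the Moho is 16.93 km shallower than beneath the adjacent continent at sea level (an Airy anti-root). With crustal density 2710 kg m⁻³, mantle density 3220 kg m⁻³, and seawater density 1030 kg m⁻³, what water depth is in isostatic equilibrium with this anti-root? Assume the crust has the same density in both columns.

5.14 km

Replacing a thickness d of crust by seawater at the top must be balanced by replacing crust with mantle at the base: d (ρ_c − ρ_w) = a (ρ_m − ρ_c).
d = a (ρ_m − ρ_c)/(ρ_c − ρ_w) = 16.93 km × 510/1680 = 5.14 km.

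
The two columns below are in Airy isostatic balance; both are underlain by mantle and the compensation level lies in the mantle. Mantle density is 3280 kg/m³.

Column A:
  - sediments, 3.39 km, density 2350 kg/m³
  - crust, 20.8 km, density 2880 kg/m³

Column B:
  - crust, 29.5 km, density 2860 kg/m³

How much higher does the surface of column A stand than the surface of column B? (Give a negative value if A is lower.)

For any compensation level in the mantle, the mantle terms cancel and isostasy reduces to e = (Σt_A − Σt_B) − (Σ(ρt)_A − Σ(ρt)_B) / ρ_m.
Σt_A = 24.19 km; Σt_B = 29.5 km; Σ(ρt)_A = 67870.5; Σ(ρt)_B = 84370 (in km·kg/m³).
e = (24.19 − 29.5) − (67870.5 − 84370) / 3280 = −0.28 km.

−0.28 km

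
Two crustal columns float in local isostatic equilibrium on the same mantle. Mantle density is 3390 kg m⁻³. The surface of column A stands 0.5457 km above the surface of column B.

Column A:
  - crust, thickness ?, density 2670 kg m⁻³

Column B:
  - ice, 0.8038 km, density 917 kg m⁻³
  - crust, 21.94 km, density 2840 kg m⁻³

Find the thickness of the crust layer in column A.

22.1 km

Take the compensation level at the base of the deeper column (depth z_c below the surface of column A) and equate Σ ρ_i t_i down to z_c; mantle fills any gap and the z_c terms cancel.
Column A: x×2670 + (z_c − 0 − x)×3390
Column B: 0.5457×0 + 0.8038×917 + 21.94×2840 + (z_c − 0.5457 − 22.7438)×3390
The z_c×3390 term appears on both sides and cancels. Collect the known terms of each column as K = Σ(ρt)_known − 3390 × (depth of known layers): K_A = 0 − 3390×0 = 0; K_B = 63046.6846 − 3390×(0.5457 + 22.7438) = −15904.7204.
Balance: K_A − x×(3390 − 2670) = K_B, so x = (K_A − K_B)/(3390 − 2670) = 15904.7/720 = 22.1 km.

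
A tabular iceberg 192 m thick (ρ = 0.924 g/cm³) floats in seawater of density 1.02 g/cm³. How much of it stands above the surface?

Floating equilibrium: submerged depth d = t ρ_obj/ρ_fluid = 192 m × 0.924/1.02 = 173.9 m.
Freeboard = t − d = 192 m − 173.9 m = 18.1 m.

18.1 m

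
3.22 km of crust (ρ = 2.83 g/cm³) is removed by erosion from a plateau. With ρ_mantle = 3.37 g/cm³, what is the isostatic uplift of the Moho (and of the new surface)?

Unloading: uplift u = e ρ_c/ρ_m = 3.22 km × 2.83/3.37 = 2.7 km.

2.7 km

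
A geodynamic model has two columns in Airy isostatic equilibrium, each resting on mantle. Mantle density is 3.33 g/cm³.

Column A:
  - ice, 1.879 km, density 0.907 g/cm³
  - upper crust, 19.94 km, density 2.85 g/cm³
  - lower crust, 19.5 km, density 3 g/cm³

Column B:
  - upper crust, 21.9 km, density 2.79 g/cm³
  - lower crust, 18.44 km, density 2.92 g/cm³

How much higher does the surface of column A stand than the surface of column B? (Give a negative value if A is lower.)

For any compensation level in the mantle, the mantle terms cancel and isostasy reduces to e = (Σt_A − Σt_B) − (Σ(ρt)_A − Σ(ρt)_B) / ρ_m.
Σt_A = 41.319 km; Σt_B = 40.34 km; Σ(ρt)_A = 117.033253; Σ(ρt)_B = 114.9458 (in km·g/cm³).
e = (41.319 − 40.34) − (117.033253 − 114.9458) / 3.33 = 0.352 km.

0.352 km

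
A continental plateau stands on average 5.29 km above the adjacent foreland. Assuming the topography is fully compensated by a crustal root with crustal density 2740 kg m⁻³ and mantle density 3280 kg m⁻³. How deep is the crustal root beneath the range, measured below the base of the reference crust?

By Archimedes' principle applied to the lithosphere: the weight of the topography is balanced by the buoyancy of the root, ρ_c h = (ρ_m − ρ_c) r.
r = h · ρ_c / (ρ_m − ρ_c) = 5.29 km × 2740 / (3280 − 2740) = 26.8 km.

26.8 km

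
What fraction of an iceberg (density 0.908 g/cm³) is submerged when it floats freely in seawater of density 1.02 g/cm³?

Submerged fraction = ρ_obj/ρ_fluid = 0.908/1.02 = 89%.

89%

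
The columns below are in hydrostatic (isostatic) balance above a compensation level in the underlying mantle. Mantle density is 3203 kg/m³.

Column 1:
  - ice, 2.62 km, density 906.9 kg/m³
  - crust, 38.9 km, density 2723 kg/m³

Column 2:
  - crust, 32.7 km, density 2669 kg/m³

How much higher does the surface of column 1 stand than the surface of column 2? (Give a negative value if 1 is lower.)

For any compensation level in the mantle, the mantle terms cancel and isostasy reduces to e = (Σt_1 − Σt_2) − (Σ(ρt)_1 − Σ(ρt)_2) / ρ_m.
Σt_1 = 41.52 km; Σt_2 = 32.7 km; Σ(ρt)_1 = 108300.778; Σ(ρt)_2 = 87276.3 (in km·kg/m³).
e = (41.52 − 32.7) − (108300.778 − 87276.3) / 3203 = 2.26 km.

2.26 km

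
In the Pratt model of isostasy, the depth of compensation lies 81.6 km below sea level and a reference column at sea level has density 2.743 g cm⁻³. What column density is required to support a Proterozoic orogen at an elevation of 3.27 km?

Pratt balance: ρ_ref D = ρ (D + h).
ρ = ρ_ref D/(D + h) = 2.743 × 81.6 km/(81.6 km + 3.27 km) = 2.64 g cm⁻³.

2.64 g cm⁻³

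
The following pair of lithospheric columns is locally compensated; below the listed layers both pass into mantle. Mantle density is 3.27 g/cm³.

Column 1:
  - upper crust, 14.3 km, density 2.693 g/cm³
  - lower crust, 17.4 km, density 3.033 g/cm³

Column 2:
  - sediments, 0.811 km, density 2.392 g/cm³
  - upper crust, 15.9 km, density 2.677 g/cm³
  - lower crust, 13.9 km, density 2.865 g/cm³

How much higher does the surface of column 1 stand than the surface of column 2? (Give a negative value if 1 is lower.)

−1.04 km

For any compensation level in the mantle, the mantle terms cancel and isostasy reduces to e = (Σt_1 − Σt_2) − (Σ(ρt)_1 − Σ(ρt)_2) / ρ_m.
Σt_1 = 31.7 km; Σt_2 = 30.611 km; Σ(ρt)_1 = 91.2841; Σ(ρt)_2 = 84.327712 (in km·g/cm³).
e = (31.7 − 30.611) − (91.2841 − 84.327712) / 3.27 = −1.04 km.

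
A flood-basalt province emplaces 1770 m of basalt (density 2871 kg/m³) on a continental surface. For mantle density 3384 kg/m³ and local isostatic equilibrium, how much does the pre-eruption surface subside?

Subaerial loading: s = t ρ_load / ρ_m.
s = 1770 m × 2871/3384 = 1500 m.

1500 m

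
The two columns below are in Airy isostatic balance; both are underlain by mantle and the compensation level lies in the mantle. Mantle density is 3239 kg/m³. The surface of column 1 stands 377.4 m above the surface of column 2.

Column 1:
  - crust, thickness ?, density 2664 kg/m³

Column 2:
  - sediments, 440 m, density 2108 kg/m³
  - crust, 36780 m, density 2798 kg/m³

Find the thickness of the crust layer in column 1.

Take the compensation level at the base of the deeper column (depth z_c below the surface of column 1) and equate Σ ρ_i t_i down to z_c; mantle fills any gap and the z_c terms cancel.
Column 1: x×2664 + (z_c − 0 − x)×3239
Column 2: 377.4×0 + 440×2108 + 36780×2798 + (z_c − 377.4 − 37220)×3239
The z_c×3239 term appears on both sides and cancels. Collect the known terms of each column as K = Σ(ρt)_known − 3239 × (depth of known layers): K_1 = 0 − 3239×0 = 0; K_2 = 103837960 − 3239×(377.4 + 37220) = −17940018.6.
Balance: K_1 − x×(3239 − 2664) = K_2, so x = (K_1 − K_2)/(3239 − 2664) = 17940000/575 = 31200 m.

31200 m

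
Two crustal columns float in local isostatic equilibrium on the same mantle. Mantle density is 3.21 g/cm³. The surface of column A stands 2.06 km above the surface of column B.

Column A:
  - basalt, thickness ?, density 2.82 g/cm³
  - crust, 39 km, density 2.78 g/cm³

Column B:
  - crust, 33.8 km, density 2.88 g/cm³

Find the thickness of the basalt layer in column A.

2.56 km

Take the compensation level at the base of the deeper column (depth z_c below the surface of column A) and equate Σ ρ_i t_i down to z_c; mantle fills any gap and the z_c terms cancel.
Column A: x×2.82 + 39×2.78 + (z_c − 39 − x)×3.21
Column B: 2.06×0 + 33.8×2.88 + (z_c − 2.06 − 33.8)×3.21
The z_c×3.21 term appears on both sides and cancels. Collect the known terms of each column as K = Σ(ρt)_known − 3.21 × (depth of known layers): K_A = 108.42 − 3.21×39 = −16.77; K_B = 97.344 − 3.21×(2.06 + 33.8) = −17.7666.
Balance: K_A − x×(3.21 − 2.82) = K_B, so x = (K_A − K_B)/(3.21 − 2.82) = 0.9966/0.39 = 2.56 km.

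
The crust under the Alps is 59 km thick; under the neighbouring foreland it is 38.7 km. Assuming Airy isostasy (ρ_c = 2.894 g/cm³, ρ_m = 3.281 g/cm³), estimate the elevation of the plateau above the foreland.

Excess crust Δ = 59 km − 38.7 km = 20.3 km, split between elevation h and root r with h + r = Δ.
Airy balance ρ_c h = (ρ_m − ρ_c) r gives r = h ρ_c/(ρ_m − ρ_c), so h (1 + ρ_c/(ρ_m − ρ_c)) = Δ, i.e. h = Δ (ρ_m − ρ_c)/ρ_m.
h = 20.3 km × 0.387/3.281 = 2.39 km.

2.39 km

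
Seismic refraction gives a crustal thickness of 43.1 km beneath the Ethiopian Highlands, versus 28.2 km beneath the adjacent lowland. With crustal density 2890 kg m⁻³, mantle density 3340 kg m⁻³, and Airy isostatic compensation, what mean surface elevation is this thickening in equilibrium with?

2.01 km

Excess crust Δ = 43.1 km − 28.2 km = 14.9 km, split between elevation h and root r with h + r = Δ.
Airy balance ρ_c h = (ρ_m − ρ_c) r gives r = h ρ_c/(ρ_m − ρ_c), so h (1 + ρ_c/(ρ_m − ρ_c)) = Δ, i.e. h = Δ (ρ_m − ρ_c)/ρ_m.
h = 14.9 km × 450/3340 = 2.01 km.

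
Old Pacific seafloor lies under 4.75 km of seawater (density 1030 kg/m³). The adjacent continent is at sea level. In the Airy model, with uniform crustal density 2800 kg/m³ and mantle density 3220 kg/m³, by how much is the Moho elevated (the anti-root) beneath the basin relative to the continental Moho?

For local isostatic compensation: replacing crust with seawater at the top is compensated by replacing crust with mantle at the base: d (ρ_c − ρ_w) = a (ρ_m − ρ_c).
a = d (ρ_c − ρ_w)/(ρ_m − ρ_c) = 4.75 km × 1770/420 = 20 km.

20 km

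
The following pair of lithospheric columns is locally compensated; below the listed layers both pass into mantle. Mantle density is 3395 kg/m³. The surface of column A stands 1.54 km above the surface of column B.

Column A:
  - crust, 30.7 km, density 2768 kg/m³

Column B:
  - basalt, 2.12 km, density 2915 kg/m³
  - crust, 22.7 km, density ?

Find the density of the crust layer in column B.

2820 kg/m³

Take the compensation level at the base of the deeper column (depth z_c below the surface of column A) and equate Σ ρ_i t_i down to z_c; mantle fills any gap and the z_c terms cancel.
Column A: 30.7×2768 + (z_c − 30.7)×3395
Column B: 1.54×0 + 2.12×2915 + 22.7×ρ + (z_c − 1.54 − 24.82)×3395
The z_c×3395 term appears on both sides and cancels. Collect the known terms of each column as K = Σ(ρt)_known − 3395 × (depth of known layers): K_A = 84977.6 − 3395×30.7 = −19248.9; K_B = 6179.8 − 3395×(1.54 + 24.82) = −83312.4.
Balance: K_A = K_B + 22.7×ρ, so ρ = (K_A − K_B)/22.7 = 64063.5/22.7 = 2820 kg/m³.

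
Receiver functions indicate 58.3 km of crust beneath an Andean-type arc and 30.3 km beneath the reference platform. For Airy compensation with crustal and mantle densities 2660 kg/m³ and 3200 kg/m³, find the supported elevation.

4.72 km

Excess crust Δ = 58.3 km − 30.3 km = 28 km, split between elevation h and root r with h + r = Δ.
Airy balance ρ_c h = (ρ_m − ρ_c) r gives r = h ρ_c/(ρ_m − ρ_c), so h (1 + ρ_c/(ρ_m − ρ_c)) = Δ, i.e. h = Δ (ρ_m − ρ_c)/ρ_m.
h = 28 km × 540/3200 = 4.72 km.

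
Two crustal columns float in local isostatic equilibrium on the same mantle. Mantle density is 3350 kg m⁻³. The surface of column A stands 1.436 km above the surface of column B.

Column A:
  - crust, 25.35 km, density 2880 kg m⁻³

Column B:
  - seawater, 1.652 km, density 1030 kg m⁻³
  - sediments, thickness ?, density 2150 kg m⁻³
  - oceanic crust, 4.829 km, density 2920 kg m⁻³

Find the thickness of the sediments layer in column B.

0.996 km

Take the compensation level at the base of the deeper column (depth z_c below the surface of column A) and equate Σ ρ_i t_i down to z_c; mantle fills any gap and the z_c terms cancel.
Column A: 25.35×2880 + (z_c − 25.35)×3350
Column B: 1.436×0 + 1.652×1030 + x×2150 + 4.829×2920 + (z_c − 1.436 − 6.481 − x)×3350
The z_c×3350 term appears on both sides and cancels. Collect the known terms of each column as K = Σ(ρt)_known − 3350 × (depth of known layers): K_A = 73008 − 3350×25.35 = −11914.5; K_B = 15802.24 − 3350×(1.436 + 6.481) = −10719.71.
Balance: K_A = K_B − x×(3350 − 2150), so x = (K_B − K_A)/(3350 − 2150) = 1194.79/1200 = 0.996 km.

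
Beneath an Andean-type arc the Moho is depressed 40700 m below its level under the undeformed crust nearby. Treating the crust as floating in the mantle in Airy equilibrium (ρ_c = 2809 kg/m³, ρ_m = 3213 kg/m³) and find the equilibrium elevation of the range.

5850 m

In Airy isostatic equilibrium: ρ_c h = (ρ_m − ρ_c) r.
h = r (ρ_m − ρ_c) / ρ_c = 40700 m × (3213 − 2809) / 2809 = 5850 m.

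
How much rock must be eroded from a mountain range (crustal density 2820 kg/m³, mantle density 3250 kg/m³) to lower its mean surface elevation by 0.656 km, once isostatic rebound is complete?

4.96 km

Net drop Δ = e − u = e − e ρ_c/ρ_m = e (ρ_m − ρ_c)/ρ_m.
e = Δ ρ_m/(ρ_m − ρ_c) = 0.656 km × 3250/430 = 4.96 km.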